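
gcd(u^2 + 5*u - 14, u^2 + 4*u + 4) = 1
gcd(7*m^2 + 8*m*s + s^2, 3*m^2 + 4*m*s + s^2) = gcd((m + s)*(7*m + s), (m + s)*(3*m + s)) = m + s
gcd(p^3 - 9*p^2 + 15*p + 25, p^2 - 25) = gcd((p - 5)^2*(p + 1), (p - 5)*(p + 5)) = p - 5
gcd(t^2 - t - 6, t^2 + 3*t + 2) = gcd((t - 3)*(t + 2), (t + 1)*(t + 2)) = t + 2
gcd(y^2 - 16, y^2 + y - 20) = y - 4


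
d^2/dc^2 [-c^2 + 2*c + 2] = -2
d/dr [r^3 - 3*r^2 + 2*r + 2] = 3*r^2 - 6*r + 2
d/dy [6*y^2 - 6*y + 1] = 12*y - 6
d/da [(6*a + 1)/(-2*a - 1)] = -4/(2*a + 1)^2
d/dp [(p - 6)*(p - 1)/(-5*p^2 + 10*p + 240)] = (-5*p^2 + 108*p - 348)/(5*(p^4 - 4*p^3 - 92*p^2 + 192*p + 2304))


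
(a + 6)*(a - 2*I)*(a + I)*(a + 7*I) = a^4 + 6*a^3 + 6*I*a^3 + 9*a^2 + 36*I*a^2 + 54*a + 14*I*a + 84*I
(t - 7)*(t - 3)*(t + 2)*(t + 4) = t^4 - 4*t^3 - 31*t^2 + 46*t + 168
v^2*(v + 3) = v^3 + 3*v^2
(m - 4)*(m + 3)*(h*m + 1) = h*m^3 - h*m^2 - 12*h*m + m^2 - m - 12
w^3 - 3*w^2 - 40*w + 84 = (w - 7)*(w - 2)*(w + 6)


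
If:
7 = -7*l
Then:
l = -1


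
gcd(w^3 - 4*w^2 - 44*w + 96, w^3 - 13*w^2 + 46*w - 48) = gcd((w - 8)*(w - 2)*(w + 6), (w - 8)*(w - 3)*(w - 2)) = w^2 - 10*w + 16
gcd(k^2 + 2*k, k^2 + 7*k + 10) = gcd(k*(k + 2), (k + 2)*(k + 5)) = k + 2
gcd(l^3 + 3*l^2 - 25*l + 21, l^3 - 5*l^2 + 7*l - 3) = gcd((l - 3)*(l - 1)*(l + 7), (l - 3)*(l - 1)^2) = l^2 - 4*l + 3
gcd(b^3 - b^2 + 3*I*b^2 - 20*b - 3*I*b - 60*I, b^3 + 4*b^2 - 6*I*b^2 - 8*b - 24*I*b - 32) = b + 4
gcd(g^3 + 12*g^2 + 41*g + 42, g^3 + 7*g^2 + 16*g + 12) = g^2 + 5*g + 6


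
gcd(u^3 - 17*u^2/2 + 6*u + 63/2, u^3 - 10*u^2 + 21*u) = u^2 - 10*u + 21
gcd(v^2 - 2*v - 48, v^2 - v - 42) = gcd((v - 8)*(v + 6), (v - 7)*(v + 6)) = v + 6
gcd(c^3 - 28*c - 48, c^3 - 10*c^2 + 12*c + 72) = c^2 - 4*c - 12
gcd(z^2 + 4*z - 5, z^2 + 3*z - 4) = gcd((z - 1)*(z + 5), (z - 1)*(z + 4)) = z - 1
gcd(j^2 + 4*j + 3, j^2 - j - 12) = j + 3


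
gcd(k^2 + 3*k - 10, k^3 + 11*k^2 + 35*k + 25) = k + 5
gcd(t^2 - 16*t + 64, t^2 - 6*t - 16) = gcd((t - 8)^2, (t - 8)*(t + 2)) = t - 8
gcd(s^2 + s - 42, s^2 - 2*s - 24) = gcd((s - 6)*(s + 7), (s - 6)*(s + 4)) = s - 6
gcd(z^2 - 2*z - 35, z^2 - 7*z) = z - 7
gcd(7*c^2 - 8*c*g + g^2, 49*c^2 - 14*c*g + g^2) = 7*c - g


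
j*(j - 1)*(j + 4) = j^3 + 3*j^2 - 4*j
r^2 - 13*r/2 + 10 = (r - 4)*(r - 5/2)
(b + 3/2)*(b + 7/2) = b^2 + 5*b + 21/4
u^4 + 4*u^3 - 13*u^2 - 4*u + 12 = (u - 2)*(u - 1)*(u + 1)*(u + 6)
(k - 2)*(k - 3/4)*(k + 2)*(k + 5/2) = k^4 + 7*k^3/4 - 47*k^2/8 - 7*k + 15/2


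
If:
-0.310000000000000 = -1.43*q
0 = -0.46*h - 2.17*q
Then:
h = -1.02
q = 0.22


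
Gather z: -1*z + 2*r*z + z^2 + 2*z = z^2 + z*(2*r + 1)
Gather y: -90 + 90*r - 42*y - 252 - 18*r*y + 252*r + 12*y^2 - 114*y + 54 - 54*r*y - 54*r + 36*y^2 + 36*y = 288*r + 48*y^2 + y*(-72*r - 120) - 288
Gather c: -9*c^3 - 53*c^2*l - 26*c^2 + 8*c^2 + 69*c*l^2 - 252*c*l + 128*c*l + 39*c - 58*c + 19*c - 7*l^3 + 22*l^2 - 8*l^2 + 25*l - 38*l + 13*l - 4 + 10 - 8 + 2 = -9*c^3 + c^2*(-53*l - 18) + c*(69*l^2 - 124*l) - 7*l^3 + 14*l^2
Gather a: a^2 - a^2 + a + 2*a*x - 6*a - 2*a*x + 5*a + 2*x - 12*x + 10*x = 0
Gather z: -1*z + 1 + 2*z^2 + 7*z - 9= 2*z^2 + 6*z - 8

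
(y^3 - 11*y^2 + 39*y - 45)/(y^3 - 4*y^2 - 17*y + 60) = (y - 3)/(y + 4)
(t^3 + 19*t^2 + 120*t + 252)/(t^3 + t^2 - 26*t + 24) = (t^2 + 13*t + 42)/(t^2 - 5*t + 4)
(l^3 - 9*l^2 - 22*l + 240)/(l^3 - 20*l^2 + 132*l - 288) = (l + 5)/(l - 6)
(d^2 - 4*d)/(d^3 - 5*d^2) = (d - 4)/(d*(d - 5))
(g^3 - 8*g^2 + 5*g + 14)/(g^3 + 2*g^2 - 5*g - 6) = (g - 7)/(g + 3)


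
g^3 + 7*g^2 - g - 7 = (g - 1)*(g + 1)*(g + 7)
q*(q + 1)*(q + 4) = q^3 + 5*q^2 + 4*q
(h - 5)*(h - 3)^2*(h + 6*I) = h^4 - 11*h^3 + 6*I*h^3 + 39*h^2 - 66*I*h^2 - 45*h + 234*I*h - 270*I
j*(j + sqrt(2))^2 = j^3 + 2*sqrt(2)*j^2 + 2*j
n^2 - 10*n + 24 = (n - 6)*(n - 4)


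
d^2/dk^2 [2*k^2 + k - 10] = 4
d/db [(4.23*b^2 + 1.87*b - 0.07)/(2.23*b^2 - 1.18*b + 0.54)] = (-9.1615*b^2 + 4.8806*b + 0.9272)/(4.9729*b^4 - 5.2628*b^3 + 3.8008*b^2 - 1.2744*b + 0.2916)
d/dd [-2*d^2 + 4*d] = 4 - 4*d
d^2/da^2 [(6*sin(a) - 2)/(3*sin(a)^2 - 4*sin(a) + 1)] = -(2*sin(a) + 4)/(sin(a) - 1)^2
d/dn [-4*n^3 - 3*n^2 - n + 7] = -12*n^2 - 6*n - 1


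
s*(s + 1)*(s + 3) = s^3 + 4*s^2 + 3*s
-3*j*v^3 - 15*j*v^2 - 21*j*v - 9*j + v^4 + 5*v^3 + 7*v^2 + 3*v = (-3*j + v)*(v + 1)^2*(v + 3)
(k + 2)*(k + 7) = k^2 + 9*k + 14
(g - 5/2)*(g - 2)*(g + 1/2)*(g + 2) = g^4 - 2*g^3 - 21*g^2/4 + 8*g + 5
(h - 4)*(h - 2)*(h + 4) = h^3 - 2*h^2 - 16*h + 32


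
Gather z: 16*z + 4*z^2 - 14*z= 4*z^2 + 2*z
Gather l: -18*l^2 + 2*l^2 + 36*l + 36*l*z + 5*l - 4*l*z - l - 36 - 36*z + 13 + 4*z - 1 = -16*l^2 + l*(32*z + 40) - 32*z - 24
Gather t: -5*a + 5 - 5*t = -5*a - 5*t + 5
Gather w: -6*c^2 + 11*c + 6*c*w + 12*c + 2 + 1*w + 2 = -6*c^2 + 23*c + w*(6*c + 1) + 4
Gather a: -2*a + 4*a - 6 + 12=2*a + 6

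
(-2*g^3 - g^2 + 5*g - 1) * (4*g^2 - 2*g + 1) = -8*g^5 + 20*g^3 - 15*g^2 + 7*g - 1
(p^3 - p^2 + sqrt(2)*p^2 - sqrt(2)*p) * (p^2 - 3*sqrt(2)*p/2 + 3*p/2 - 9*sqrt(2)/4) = p^5 - sqrt(2)*p^4/2 + p^4/2 - 9*p^3/2 - sqrt(2)*p^3/4 - 3*p^2/2 + 3*sqrt(2)*p^2/4 + 9*p/2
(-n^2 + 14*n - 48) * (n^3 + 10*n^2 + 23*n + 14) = -n^5 + 4*n^4 + 69*n^3 - 172*n^2 - 908*n - 672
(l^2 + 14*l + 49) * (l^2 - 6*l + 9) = l^4 + 8*l^3 - 26*l^2 - 168*l + 441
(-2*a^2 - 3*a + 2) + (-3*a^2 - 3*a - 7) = -5*a^2 - 6*a - 5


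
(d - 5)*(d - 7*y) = d^2 - 7*d*y - 5*d + 35*y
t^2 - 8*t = t*(t - 8)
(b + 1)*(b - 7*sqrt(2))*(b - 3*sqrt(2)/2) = b^3 - 17*sqrt(2)*b^2/2 + b^2 - 17*sqrt(2)*b/2 + 21*b + 21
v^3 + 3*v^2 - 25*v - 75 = (v - 5)*(v + 3)*(v + 5)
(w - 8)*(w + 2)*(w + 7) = w^3 + w^2 - 58*w - 112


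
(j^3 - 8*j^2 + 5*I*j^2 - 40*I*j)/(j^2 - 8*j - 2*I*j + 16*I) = j*(j + 5*I)/(j - 2*I)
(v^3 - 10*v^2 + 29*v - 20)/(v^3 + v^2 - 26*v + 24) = (v - 5)/(v + 6)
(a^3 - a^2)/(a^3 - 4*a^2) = (a - 1)/(a - 4)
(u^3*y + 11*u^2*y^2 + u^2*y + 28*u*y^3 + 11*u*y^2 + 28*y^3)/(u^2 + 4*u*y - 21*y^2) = y*(-u^2 - 4*u*y - u - 4*y)/(-u + 3*y)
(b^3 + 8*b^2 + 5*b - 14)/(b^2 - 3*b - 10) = (b^2 + 6*b - 7)/(b - 5)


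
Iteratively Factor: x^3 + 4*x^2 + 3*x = (x + 1)*(x^2 + 3*x) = x*(x + 1)*(x + 3)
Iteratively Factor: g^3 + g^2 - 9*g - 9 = (g + 3)*(g^2 - 2*g - 3) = (g - 3)*(g + 3)*(g + 1)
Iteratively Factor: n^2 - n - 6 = (n - 3)*(n + 2)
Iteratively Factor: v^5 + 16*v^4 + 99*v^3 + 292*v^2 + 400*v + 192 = (v + 1)*(v^4 + 15*v^3 + 84*v^2 + 208*v + 192) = (v + 1)*(v + 4)*(v^3 + 11*v^2 + 40*v + 48) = (v + 1)*(v + 4)^2*(v^2 + 7*v + 12) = (v + 1)*(v + 3)*(v + 4)^2*(v + 4)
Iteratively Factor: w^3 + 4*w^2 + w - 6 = (w - 1)*(w^2 + 5*w + 6) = (w - 1)*(w + 2)*(w + 3)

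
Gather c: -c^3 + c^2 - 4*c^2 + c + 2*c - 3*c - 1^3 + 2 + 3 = -c^3 - 3*c^2 + 4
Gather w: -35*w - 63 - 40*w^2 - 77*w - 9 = -40*w^2 - 112*w - 72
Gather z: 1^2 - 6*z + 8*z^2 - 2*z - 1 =8*z^2 - 8*z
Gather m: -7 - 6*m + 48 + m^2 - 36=m^2 - 6*m + 5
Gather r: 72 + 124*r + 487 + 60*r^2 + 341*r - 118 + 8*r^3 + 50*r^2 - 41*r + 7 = 8*r^3 + 110*r^2 + 424*r + 448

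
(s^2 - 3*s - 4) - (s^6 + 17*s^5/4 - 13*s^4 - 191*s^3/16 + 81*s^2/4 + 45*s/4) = -s^6 - 17*s^5/4 + 13*s^4 + 191*s^3/16 - 77*s^2/4 - 57*s/4 - 4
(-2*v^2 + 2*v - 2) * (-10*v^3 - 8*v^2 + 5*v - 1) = 20*v^5 - 4*v^4 - 6*v^3 + 28*v^2 - 12*v + 2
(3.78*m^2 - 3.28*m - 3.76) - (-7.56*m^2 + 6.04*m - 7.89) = 11.34*m^2 - 9.32*m + 4.13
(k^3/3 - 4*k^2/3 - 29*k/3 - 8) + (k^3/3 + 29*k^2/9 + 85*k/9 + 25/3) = 2*k^3/3 + 17*k^2/9 - 2*k/9 + 1/3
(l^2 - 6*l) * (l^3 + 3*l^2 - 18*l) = l^5 - 3*l^4 - 36*l^3 + 108*l^2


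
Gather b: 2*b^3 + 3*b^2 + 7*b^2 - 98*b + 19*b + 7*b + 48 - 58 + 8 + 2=2*b^3 + 10*b^2 - 72*b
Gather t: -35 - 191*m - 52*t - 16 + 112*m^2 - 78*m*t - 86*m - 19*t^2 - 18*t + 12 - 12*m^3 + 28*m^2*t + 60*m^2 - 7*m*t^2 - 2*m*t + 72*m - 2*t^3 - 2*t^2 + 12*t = -12*m^3 + 172*m^2 - 205*m - 2*t^3 + t^2*(-7*m - 21) + t*(28*m^2 - 80*m - 58) - 39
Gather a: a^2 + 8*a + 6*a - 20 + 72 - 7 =a^2 + 14*a + 45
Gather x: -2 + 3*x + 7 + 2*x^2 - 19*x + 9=2*x^2 - 16*x + 14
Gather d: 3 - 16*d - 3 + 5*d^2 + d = 5*d^2 - 15*d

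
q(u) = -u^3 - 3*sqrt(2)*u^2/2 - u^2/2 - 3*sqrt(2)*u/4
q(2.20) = -25.67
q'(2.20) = -27.11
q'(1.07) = -10.10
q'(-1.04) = 1.15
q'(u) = -3*u^2 - 3*sqrt(2)*u - u - 3*sqrt(2)/4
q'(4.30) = -79.07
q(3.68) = -89.24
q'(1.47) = -15.25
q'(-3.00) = -12.33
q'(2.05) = -24.42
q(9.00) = -950.87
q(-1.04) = -0.61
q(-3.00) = 6.59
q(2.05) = -21.81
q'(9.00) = -291.24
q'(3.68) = -60.98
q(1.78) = -15.83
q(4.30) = -132.54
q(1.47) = -10.40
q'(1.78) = -19.90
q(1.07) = -5.36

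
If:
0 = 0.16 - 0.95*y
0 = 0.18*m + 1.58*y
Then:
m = -1.48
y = 0.17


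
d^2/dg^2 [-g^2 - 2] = -2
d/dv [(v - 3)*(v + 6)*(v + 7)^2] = 4*v^3 + 51*v^2 + 146*v - 105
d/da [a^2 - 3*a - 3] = 2*a - 3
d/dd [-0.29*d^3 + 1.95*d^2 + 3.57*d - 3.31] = -0.87*d^2 + 3.9*d + 3.57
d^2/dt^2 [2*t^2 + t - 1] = 4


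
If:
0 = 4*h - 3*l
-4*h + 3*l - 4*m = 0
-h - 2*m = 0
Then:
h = 0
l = 0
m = 0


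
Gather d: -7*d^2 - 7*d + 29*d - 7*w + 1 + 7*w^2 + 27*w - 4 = -7*d^2 + 22*d + 7*w^2 + 20*w - 3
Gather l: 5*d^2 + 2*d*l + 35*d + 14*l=5*d^2 + 35*d + l*(2*d + 14)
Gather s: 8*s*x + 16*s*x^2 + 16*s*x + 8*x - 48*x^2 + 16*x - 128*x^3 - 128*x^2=s*(16*x^2 + 24*x) - 128*x^3 - 176*x^2 + 24*x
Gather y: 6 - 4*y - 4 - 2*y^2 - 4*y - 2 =-2*y^2 - 8*y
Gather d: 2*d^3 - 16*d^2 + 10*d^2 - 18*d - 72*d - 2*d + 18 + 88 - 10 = 2*d^3 - 6*d^2 - 92*d + 96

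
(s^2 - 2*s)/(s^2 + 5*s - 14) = s/(s + 7)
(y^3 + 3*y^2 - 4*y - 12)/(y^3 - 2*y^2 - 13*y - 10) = (y^2 + y - 6)/(y^2 - 4*y - 5)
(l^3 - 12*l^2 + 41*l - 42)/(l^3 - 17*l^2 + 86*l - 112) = (l - 3)/(l - 8)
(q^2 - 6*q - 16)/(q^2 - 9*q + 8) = (q + 2)/(q - 1)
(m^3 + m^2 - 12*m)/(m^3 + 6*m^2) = (m^2 + m - 12)/(m*(m + 6))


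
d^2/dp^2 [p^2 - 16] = 2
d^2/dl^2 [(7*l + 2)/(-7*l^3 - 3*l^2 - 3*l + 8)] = 6*(-3*(7*l + 2)*(7*l^2 + 2*l + 1)^2 + (49*l^2 + 14*l + (7*l + 1)*(7*l + 2) + 7)*(7*l^3 + 3*l^2 + 3*l - 8))/(7*l^3 + 3*l^2 + 3*l - 8)^3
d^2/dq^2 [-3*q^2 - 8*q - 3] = -6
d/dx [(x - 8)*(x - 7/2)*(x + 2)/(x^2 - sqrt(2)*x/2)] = (4*x^4 - 4*sqrt(2)*x^3 - 20*x^2 + 19*sqrt(2)*x^2 - 448*x + 112*sqrt(2))/(2*x^2*(2*x^2 - 2*sqrt(2)*x + 1))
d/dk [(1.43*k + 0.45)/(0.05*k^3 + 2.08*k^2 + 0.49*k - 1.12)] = (0.0715*k^3 + 2.9744*k^2 + 0.7007*k - (1.43*k + 0.45)*(0.15*k^2 + 4.16*k + 0.49) - 1.6016)/(0.05*k^3 + 2.08*k^2 + 0.49*k - 1.12)^2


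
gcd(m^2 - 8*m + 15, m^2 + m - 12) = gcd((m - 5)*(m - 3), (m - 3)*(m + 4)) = m - 3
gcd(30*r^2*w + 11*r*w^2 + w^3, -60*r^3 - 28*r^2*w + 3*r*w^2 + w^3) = 6*r + w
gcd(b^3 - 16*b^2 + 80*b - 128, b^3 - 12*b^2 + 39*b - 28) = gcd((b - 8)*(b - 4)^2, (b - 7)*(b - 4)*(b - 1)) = b - 4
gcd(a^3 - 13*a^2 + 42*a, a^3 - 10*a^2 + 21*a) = a^2 - 7*a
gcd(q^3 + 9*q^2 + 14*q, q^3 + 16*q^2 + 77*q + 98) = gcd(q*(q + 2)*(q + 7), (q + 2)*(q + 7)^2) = q^2 + 9*q + 14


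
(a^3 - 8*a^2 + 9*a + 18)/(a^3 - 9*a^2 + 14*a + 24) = (a - 3)/(a - 4)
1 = 1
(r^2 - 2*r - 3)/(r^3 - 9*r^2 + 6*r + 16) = (r - 3)/(r^2 - 10*r + 16)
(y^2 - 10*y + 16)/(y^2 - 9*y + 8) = (y - 2)/(y - 1)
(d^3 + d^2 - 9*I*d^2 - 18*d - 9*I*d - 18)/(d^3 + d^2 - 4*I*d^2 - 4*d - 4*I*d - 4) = (d^2 - 9*I*d - 18)/(d^2 - 4*I*d - 4)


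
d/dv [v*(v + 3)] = 2*v + 3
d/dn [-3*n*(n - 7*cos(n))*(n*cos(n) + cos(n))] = -3*n*(n + 1)*(7*sin(n) + 1)*cos(n) + 3*n*(n - 7*cos(n))*(n*sin(n) - sqrt(2)*cos(n + pi/4)) - 3*(n + 1)*(n - 7*cos(n))*cos(n)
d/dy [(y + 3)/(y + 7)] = 4/(y + 7)^2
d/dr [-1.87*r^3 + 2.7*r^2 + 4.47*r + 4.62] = -5.61*r^2 + 5.4*r + 4.47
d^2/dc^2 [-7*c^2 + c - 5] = -14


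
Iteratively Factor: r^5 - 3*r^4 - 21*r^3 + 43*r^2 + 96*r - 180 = (r - 5)*(r^4 + 2*r^3 - 11*r^2 - 12*r + 36) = (r - 5)*(r + 3)*(r^3 - r^2 - 8*r + 12) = (r - 5)*(r - 2)*(r + 3)*(r^2 + r - 6) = (r - 5)*(r - 2)*(r + 3)^2*(r - 2)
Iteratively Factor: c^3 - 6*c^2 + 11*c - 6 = (c - 3)*(c^2 - 3*c + 2) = (c - 3)*(c - 1)*(c - 2)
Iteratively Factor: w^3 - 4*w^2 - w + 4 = (w - 4)*(w^2 - 1) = (w - 4)*(w + 1)*(w - 1)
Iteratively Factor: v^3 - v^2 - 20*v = (v)*(v^2 - v - 20) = v*(v - 5)*(v + 4)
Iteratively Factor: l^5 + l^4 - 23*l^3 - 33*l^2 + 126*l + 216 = (l - 4)*(l^4 + 5*l^3 - 3*l^2 - 45*l - 54) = (l - 4)*(l - 3)*(l^3 + 8*l^2 + 21*l + 18) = (l - 4)*(l - 3)*(l + 2)*(l^2 + 6*l + 9) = (l - 4)*(l - 3)*(l + 2)*(l + 3)*(l + 3)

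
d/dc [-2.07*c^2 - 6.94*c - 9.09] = -4.14*c - 6.94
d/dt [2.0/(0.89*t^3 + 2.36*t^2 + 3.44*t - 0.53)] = (-5.34*t^2 - 9.44*t - 6.88)/(0.89*t^3 + 2.36*t^2 + 3.44*t - 0.53)^2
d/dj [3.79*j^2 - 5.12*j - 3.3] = 7.58*j - 5.12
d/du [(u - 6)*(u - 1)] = 2*u - 7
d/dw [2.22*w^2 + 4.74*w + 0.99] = 4.44*w + 4.74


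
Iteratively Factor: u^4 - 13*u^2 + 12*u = (u)*(u^3 - 13*u + 12) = u*(u + 4)*(u^2 - 4*u + 3) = u*(u - 3)*(u + 4)*(u - 1)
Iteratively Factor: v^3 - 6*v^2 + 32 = (v - 4)*(v^2 - 2*v - 8) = (v - 4)*(v + 2)*(v - 4)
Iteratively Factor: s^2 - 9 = (s + 3)*(s - 3)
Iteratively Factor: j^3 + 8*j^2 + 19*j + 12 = (j + 1)*(j^2 + 7*j + 12) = (j + 1)*(j + 3)*(j + 4)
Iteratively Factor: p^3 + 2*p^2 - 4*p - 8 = (p - 2)*(p^2 + 4*p + 4) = (p - 2)*(p + 2)*(p + 2)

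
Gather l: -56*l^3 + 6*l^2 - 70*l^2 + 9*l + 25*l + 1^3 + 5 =-56*l^3 - 64*l^2 + 34*l + 6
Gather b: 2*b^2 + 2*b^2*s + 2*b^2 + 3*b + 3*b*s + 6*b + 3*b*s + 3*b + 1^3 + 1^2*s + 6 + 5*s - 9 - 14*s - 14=b^2*(2*s + 4) + b*(6*s + 12) - 8*s - 16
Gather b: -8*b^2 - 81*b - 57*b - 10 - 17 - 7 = -8*b^2 - 138*b - 34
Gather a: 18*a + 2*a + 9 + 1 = 20*a + 10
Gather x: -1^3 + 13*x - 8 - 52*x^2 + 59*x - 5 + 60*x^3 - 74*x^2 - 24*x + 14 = 60*x^3 - 126*x^2 + 48*x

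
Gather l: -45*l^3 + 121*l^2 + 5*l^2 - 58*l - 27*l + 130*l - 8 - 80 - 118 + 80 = -45*l^3 + 126*l^2 + 45*l - 126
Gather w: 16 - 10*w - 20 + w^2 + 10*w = w^2 - 4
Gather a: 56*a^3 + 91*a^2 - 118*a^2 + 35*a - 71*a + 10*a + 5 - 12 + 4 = 56*a^3 - 27*a^2 - 26*a - 3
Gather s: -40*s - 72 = -40*s - 72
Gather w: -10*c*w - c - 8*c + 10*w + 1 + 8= -9*c + w*(10 - 10*c) + 9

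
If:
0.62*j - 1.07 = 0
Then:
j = 1.73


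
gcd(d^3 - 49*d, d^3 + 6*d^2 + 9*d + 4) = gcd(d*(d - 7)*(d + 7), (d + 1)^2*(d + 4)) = 1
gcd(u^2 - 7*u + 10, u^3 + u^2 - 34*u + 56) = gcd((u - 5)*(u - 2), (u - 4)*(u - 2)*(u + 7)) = u - 2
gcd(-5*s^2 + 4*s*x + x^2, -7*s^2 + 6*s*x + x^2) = -s + x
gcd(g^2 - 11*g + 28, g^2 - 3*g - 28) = g - 7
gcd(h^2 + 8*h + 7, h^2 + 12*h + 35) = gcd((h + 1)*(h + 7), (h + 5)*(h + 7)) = h + 7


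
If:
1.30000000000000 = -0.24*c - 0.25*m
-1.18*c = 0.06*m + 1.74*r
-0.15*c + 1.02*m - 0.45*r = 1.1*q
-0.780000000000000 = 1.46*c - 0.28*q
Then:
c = -1.29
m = -3.97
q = -3.92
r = 1.01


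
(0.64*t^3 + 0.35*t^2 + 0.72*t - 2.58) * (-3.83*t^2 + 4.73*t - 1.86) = -2.4512*t^5 + 1.6867*t^4 - 2.2925*t^3 + 12.636*t^2 - 13.5426*t + 4.7988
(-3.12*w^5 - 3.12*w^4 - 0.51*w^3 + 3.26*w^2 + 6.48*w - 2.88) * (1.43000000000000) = -4.4616*w^5 - 4.4616*w^4 - 0.7293*w^3 + 4.6618*w^2 + 9.2664*w - 4.1184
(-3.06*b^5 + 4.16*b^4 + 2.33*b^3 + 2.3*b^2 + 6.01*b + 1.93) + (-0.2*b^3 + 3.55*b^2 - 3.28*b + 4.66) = -3.06*b^5 + 4.16*b^4 + 2.13*b^3 + 5.85*b^2 + 2.73*b + 6.59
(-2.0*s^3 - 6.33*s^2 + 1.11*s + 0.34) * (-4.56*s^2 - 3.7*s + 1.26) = 9.12*s^5 + 36.2648*s^4 + 15.8394*s^3 - 13.6332*s^2 + 0.1406*s + 0.4284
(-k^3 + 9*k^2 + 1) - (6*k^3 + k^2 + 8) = -7*k^3 + 8*k^2 - 7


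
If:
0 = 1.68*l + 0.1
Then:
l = -0.06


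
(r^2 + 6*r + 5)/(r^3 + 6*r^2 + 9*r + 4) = (r + 5)/(r^2 + 5*r + 4)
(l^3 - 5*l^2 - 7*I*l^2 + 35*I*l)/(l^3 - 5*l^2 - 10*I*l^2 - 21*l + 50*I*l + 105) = l/(l - 3*I)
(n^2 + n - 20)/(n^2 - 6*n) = (n^2 + n - 20)/(n*(n - 6))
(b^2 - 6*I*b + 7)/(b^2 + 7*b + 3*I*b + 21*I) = (b^2 - 6*I*b + 7)/(b^2 + b*(7 + 3*I) + 21*I)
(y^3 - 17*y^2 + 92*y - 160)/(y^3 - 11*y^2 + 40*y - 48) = (y^2 - 13*y + 40)/(y^2 - 7*y + 12)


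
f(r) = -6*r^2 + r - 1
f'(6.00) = -71.00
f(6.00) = -211.00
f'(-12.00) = 145.00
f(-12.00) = -877.00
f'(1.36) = -15.32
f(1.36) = -10.74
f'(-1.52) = 19.24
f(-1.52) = -16.38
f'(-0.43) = 6.16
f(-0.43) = -2.54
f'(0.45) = -4.40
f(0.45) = -1.76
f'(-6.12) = 74.44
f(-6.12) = -231.85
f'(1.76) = -20.12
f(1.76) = -17.83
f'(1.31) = -14.72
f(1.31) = -9.99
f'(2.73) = -31.76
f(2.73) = -42.99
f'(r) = 1 - 12*r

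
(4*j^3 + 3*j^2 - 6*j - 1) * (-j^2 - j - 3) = -4*j^5 - 7*j^4 - 9*j^3 - 2*j^2 + 19*j + 3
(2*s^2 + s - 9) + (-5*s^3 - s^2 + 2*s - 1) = -5*s^3 + s^2 + 3*s - 10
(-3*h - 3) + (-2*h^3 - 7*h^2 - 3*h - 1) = -2*h^3 - 7*h^2 - 6*h - 4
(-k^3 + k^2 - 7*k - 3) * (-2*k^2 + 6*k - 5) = 2*k^5 - 8*k^4 + 25*k^3 - 41*k^2 + 17*k + 15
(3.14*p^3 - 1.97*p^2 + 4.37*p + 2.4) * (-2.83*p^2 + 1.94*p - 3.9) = -8.8862*p^5 + 11.6667*p^4 - 28.4349*p^3 + 9.3688*p^2 - 12.387*p - 9.36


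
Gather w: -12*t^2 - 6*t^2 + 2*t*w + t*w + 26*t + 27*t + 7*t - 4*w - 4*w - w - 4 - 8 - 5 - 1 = -18*t^2 + 60*t + w*(3*t - 9) - 18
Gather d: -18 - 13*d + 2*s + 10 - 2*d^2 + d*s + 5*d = -2*d^2 + d*(s - 8) + 2*s - 8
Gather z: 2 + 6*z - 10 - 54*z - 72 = -48*z - 80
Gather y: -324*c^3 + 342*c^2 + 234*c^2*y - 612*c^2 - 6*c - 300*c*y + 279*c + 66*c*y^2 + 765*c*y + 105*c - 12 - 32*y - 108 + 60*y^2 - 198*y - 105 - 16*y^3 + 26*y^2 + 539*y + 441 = -324*c^3 - 270*c^2 + 378*c - 16*y^3 + y^2*(66*c + 86) + y*(234*c^2 + 465*c + 309) + 216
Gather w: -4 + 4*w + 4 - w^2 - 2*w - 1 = -w^2 + 2*w - 1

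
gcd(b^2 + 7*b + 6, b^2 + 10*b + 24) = b + 6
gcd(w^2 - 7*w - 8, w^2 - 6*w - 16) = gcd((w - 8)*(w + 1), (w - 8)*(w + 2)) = w - 8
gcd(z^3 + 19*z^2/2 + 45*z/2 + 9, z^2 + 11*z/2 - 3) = z + 6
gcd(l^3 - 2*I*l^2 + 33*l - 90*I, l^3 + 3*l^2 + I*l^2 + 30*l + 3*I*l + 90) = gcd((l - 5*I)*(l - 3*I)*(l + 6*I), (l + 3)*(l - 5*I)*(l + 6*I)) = l^2 + I*l + 30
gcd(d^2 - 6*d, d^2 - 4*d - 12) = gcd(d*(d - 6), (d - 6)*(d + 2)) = d - 6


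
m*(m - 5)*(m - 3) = m^3 - 8*m^2 + 15*m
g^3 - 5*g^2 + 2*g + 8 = (g - 4)*(g - 2)*(g + 1)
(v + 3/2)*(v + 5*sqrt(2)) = v^2 + 3*v/2 + 5*sqrt(2)*v + 15*sqrt(2)/2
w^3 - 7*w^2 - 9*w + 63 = (w - 7)*(w - 3)*(w + 3)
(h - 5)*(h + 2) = h^2 - 3*h - 10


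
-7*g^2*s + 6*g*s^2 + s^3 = s*(-g + s)*(7*g + s)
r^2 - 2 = (r - sqrt(2))*(r + sqrt(2))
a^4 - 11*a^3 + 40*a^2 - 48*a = a*(a - 4)^2*(a - 3)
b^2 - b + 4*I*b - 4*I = (b - 1)*(b + 4*I)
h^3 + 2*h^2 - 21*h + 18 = (h - 3)*(h - 1)*(h + 6)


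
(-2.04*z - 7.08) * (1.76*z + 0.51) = -3.5904*z^2 - 13.5012*z - 3.6108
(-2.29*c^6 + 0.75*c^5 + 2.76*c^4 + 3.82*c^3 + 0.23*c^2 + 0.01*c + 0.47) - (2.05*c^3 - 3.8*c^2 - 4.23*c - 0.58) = -2.29*c^6 + 0.75*c^5 + 2.76*c^4 + 1.77*c^3 + 4.03*c^2 + 4.24*c + 1.05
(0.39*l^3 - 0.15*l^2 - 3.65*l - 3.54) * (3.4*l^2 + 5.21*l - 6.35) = 1.326*l^5 + 1.5219*l^4 - 15.668*l^3 - 30.1*l^2 + 4.7341*l + 22.479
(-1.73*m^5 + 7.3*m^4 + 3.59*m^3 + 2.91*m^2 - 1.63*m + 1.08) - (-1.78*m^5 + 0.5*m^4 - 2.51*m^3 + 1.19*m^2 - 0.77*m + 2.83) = 0.05*m^5 + 6.8*m^4 + 6.1*m^3 + 1.72*m^2 - 0.86*m - 1.75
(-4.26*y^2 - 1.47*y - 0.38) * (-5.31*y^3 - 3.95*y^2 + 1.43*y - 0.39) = 22.6206*y^5 + 24.6327*y^4 + 1.7325*y^3 + 1.0603*y^2 + 0.0299*y + 0.1482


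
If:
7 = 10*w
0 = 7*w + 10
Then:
No Solution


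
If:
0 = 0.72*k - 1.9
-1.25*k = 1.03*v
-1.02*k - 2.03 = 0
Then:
No Solution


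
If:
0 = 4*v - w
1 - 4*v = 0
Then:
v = 1/4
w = 1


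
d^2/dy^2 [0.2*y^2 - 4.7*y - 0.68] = 0.400000000000000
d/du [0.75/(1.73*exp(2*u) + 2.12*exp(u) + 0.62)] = (-2.595*exp(u) - 1.59)*exp(u)/(1.73*exp(2*u) + 2.12*exp(u) + 0.62)^2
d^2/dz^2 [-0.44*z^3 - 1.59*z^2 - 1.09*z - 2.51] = -2.64*z - 3.18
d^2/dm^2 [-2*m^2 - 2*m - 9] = -4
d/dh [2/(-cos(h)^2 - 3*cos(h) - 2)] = -2*(2*cos(h) + 3)*sin(h)/(cos(h)^2 + 3*cos(h) + 2)^2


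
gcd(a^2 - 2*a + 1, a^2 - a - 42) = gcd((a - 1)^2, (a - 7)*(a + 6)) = 1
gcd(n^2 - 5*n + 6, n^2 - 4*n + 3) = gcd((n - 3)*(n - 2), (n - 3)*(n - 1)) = n - 3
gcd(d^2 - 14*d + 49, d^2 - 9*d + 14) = d - 7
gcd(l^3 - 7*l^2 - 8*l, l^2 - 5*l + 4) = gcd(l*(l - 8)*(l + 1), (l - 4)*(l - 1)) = 1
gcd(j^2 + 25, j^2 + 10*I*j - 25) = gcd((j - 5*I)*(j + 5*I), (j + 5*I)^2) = j + 5*I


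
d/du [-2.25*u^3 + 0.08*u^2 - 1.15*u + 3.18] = -6.75*u^2 + 0.16*u - 1.15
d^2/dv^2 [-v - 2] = 0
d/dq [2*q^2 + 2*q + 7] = 4*q + 2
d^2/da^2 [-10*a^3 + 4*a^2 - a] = 8 - 60*a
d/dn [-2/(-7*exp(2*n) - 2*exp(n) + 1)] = (-28*exp(n) - 4)*exp(n)/(7*exp(2*n) + 2*exp(n) - 1)^2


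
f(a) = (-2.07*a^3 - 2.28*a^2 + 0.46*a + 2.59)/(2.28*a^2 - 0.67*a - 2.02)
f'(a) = (0.67 - 4.56*a)*(-2.07*a^3 - 2.28*a^2 + 0.46*a + 2.59)/(2.28*a^2 - 0.67*a - 2.02)^2 + (-6.21*a^2 - 4.56*a + 0.46)/(2.28*a^2 - 0.67*a - 2.02)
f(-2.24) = 1.23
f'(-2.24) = -0.65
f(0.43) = -1.17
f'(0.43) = 0.61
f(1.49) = -4.22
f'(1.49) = 2.82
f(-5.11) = 3.56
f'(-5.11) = -0.87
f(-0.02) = -1.29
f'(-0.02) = 0.21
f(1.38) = -4.69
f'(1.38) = 6.24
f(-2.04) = 1.10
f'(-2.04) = -0.58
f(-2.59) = 1.47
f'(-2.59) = -0.74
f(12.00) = -12.25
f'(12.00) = -0.90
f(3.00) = -4.39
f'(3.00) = -0.73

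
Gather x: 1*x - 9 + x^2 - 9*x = x^2 - 8*x - 9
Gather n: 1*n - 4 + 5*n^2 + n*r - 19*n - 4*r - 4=5*n^2 + n*(r - 18) - 4*r - 8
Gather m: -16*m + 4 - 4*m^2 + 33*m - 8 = -4*m^2 + 17*m - 4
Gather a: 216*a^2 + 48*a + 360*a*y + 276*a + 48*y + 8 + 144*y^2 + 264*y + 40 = 216*a^2 + a*(360*y + 324) + 144*y^2 + 312*y + 48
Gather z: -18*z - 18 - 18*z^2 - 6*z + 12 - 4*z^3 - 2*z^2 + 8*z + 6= -4*z^3 - 20*z^2 - 16*z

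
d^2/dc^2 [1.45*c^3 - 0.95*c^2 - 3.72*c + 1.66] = 8.7*c - 1.9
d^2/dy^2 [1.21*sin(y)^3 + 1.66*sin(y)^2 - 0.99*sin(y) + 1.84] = 0.0824999999999996*sin(y) + 2.7225*sin(3*y) + 3.32*cos(2*y)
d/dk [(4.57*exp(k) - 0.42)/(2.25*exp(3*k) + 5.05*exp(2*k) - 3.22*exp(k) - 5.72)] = (-20.565*exp(3*k) - 20.2435*exp(2*k) + 4.242*exp(k) - 27.4928)*exp(k)/(5.0625*exp(6*k) + 22.725*exp(5*k) + 11.0125*exp(4*k) - 58.262*exp(3*k) - 47.4036*exp(2*k) + 36.8368*exp(k) + 32.7184)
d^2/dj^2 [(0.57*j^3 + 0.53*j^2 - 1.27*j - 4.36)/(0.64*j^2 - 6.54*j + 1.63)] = (3.5527136788005e-15*j^4 + 50.966728*j^3 - 50.490396*j^2 + 126.531078*j - 388.132242)/(0.262144*j^6 - 8.036352*j^5 + 84.124416*j^4 - 320.661432*j^3 + 214.254372*j^2 - 52.128378*j + 4.330747)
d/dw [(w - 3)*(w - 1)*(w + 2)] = 3*w^2 - 4*w - 5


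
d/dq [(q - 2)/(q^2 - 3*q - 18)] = (q^2 - 3*q - (q - 2)*(2*q - 3) - 18)/(-q^2 + 3*q + 18)^2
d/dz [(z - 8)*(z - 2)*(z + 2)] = 3*z^2 - 16*z - 4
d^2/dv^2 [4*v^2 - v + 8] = 8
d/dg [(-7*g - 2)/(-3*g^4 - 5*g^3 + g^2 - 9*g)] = (-63*g^4 - 94*g^3 - 23*g^2 + 4*g - 18)/(g^2*(9*g^6 + 30*g^5 + 19*g^4 + 44*g^3 + 91*g^2 - 18*g + 81))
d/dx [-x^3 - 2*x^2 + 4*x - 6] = -3*x^2 - 4*x + 4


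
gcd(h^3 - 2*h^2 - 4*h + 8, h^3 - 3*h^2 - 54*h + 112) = h - 2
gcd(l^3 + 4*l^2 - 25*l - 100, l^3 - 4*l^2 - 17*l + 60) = l^2 - l - 20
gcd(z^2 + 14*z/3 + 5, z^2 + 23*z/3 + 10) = z + 5/3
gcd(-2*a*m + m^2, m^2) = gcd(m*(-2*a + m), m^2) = m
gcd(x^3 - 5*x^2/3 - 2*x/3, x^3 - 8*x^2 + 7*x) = x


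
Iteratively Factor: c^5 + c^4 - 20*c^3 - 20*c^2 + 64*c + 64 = (c + 1)*(c^4 - 20*c^2 + 64) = (c - 4)*(c + 1)*(c^3 + 4*c^2 - 4*c - 16) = (c - 4)*(c + 1)*(c + 2)*(c^2 + 2*c - 8) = (c - 4)*(c - 2)*(c + 1)*(c + 2)*(c + 4)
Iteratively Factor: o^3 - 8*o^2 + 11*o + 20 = (o + 1)*(o^2 - 9*o + 20) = (o - 5)*(o + 1)*(o - 4)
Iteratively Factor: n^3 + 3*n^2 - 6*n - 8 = (n + 1)*(n^2 + 2*n - 8) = (n - 2)*(n + 1)*(n + 4)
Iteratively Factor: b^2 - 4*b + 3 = (b - 1)*(b - 3)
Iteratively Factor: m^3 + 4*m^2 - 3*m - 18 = (m + 3)*(m^2 + m - 6) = (m - 2)*(m + 3)*(m + 3)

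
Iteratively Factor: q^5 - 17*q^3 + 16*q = (q)*(q^4 - 17*q^2 + 16) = q*(q + 4)*(q^3 - 4*q^2 - q + 4) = q*(q - 4)*(q + 4)*(q^2 - 1) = q*(q - 4)*(q - 1)*(q + 4)*(q + 1)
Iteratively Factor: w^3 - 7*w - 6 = (w - 3)*(w^2 + 3*w + 2) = (w - 3)*(w + 2)*(w + 1)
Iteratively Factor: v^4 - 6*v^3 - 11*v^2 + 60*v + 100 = (v - 5)*(v^3 - v^2 - 16*v - 20) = (v - 5)^2*(v^2 + 4*v + 4) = (v - 5)^2*(v + 2)*(v + 2)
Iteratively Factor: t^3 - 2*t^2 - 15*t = (t + 3)*(t^2 - 5*t) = (t - 5)*(t + 3)*(t)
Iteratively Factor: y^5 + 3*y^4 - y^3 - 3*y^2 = (y)*(y^4 + 3*y^3 - y^2 - 3*y) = y*(y + 1)*(y^3 + 2*y^2 - 3*y) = y*(y - 1)*(y + 1)*(y^2 + 3*y) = y^2*(y - 1)*(y + 1)*(y + 3)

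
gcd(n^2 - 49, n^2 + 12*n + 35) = n + 7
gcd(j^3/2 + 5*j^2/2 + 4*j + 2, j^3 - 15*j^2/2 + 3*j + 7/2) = 1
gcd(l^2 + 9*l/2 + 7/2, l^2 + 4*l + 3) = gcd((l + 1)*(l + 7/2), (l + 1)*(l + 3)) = l + 1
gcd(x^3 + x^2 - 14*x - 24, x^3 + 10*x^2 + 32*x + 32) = x + 2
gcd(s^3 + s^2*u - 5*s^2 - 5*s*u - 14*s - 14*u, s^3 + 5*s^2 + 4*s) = 1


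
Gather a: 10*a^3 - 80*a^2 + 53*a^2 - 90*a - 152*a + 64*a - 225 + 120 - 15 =10*a^3 - 27*a^2 - 178*a - 120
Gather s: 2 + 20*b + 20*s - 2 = 20*b + 20*s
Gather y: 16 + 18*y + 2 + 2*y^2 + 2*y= 2*y^2 + 20*y + 18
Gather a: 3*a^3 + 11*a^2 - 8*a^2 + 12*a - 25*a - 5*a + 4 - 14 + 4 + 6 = 3*a^3 + 3*a^2 - 18*a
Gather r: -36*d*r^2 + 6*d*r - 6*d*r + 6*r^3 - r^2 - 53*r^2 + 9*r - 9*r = 6*r^3 + r^2*(-36*d - 54)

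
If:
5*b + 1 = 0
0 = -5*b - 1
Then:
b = -1/5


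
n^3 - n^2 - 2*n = n*(n - 2)*(n + 1)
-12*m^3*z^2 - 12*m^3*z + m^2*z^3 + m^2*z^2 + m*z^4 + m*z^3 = z*(-3*m + z)*(4*m + z)*(m*z + m)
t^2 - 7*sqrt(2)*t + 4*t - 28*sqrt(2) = (t + 4)*(t - 7*sqrt(2))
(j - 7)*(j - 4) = j^2 - 11*j + 28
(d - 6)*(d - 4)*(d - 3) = d^3 - 13*d^2 + 54*d - 72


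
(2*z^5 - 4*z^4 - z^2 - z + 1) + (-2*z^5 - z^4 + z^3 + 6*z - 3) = -5*z^4 + z^3 - z^2 + 5*z - 2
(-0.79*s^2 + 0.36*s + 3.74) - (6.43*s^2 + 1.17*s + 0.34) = -7.22*s^2 - 0.81*s + 3.4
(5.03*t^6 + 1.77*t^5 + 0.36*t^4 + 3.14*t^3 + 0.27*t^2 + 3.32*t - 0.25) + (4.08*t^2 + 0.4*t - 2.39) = 5.03*t^6 + 1.77*t^5 + 0.36*t^4 + 3.14*t^3 + 4.35*t^2 + 3.72*t - 2.64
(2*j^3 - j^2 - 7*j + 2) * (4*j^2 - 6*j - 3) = 8*j^5 - 16*j^4 - 28*j^3 + 53*j^2 + 9*j - 6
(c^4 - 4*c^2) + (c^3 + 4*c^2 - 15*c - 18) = c^4 + c^3 - 15*c - 18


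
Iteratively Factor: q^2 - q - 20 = (q + 4)*(q - 5)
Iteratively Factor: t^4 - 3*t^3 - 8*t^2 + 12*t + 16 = (t - 4)*(t^3 + t^2 - 4*t - 4) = (t - 4)*(t - 2)*(t^2 + 3*t + 2) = (t - 4)*(t - 2)*(t + 1)*(t + 2)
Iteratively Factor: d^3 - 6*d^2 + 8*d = (d - 2)*(d^2 - 4*d) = d*(d - 2)*(d - 4)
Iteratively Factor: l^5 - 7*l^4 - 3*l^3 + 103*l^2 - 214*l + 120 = (l - 2)*(l^4 - 5*l^3 - 13*l^2 + 77*l - 60) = (l - 2)*(l + 4)*(l^3 - 9*l^2 + 23*l - 15) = (l - 2)*(l - 1)*(l + 4)*(l^2 - 8*l + 15) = (l - 3)*(l - 2)*(l - 1)*(l + 4)*(l - 5)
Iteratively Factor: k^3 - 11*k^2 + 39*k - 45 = (k - 5)*(k^2 - 6*k + 9) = (k - 5)*(k - 3)*(k - 3)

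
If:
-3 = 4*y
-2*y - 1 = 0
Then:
No Solution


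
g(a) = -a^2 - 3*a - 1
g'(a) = -2*a - 3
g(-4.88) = -10.17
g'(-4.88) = 6.76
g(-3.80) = -4.04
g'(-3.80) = 4.60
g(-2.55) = 0.15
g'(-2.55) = 2.10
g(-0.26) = -0.29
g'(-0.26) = -2.48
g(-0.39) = 0.02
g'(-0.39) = -2.22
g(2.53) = -14.99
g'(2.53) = -8.06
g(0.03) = -1.09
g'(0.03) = -3.06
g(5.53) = -48.17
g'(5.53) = -14.06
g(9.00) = -109.00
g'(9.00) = -21.00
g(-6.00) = -19.00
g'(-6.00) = 9.00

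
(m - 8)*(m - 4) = m^2 - 12*m + 32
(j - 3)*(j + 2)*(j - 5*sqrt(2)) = j^3 - 5*sqrt(2)*j^2 - j^2 - 6*j + 5*sqrt(2)*j + 30*sqrt(2)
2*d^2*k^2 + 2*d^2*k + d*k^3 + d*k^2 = k*(2*d + k)*(d*k + d)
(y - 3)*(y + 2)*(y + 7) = y^3 + 6*y^2 - 13*y - 42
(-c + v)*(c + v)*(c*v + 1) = -c^3*v - c^2 + c*v^3 + v^2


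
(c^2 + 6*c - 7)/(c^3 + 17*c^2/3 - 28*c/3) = 3*(c - 1)/(c*(3*c - 4))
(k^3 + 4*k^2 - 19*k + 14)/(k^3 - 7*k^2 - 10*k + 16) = (k^2 + 5*k - 14)/(k^2 - 6*k - 16)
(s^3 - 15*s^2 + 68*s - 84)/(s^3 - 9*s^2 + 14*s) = (s - 6)/s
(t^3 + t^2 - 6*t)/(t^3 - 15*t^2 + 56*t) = (t^2 + t - 6)/(t^2 - 15*t + 56)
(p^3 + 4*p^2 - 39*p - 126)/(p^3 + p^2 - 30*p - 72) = (p + 7)/(p + 4)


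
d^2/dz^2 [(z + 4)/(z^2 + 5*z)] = 2*(-3*z*(z + 3)*(z + 5) + (z + 4)*(2*z + 5)^2)/(z^3*(z + 5)^3)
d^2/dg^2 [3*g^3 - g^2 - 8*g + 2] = 18*g - 2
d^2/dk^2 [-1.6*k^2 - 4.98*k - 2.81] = -3.20000000000000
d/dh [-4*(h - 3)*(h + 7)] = -8*h - 16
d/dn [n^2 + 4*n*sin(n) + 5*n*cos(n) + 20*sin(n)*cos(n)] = -5*n*sin(n) + 4*n*cos(n) + 2*n + 4*sin(n) + 5*cos(n) + 20*cos(2*n)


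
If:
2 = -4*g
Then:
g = -1/2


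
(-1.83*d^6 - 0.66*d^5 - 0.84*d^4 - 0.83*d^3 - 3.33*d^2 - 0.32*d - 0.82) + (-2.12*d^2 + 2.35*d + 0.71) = -1.83*d^6 - 0.66*d^5 - 0.84*d^4 - 0.83*d^3 - 5.45*d^2 + 2.03*d - 0.11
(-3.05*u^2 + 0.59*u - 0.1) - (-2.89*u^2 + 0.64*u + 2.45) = -0.16*u^2 - 0.05*u - 2.55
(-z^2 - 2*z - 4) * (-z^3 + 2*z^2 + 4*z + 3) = z^5 - 4*z^3 - 19*z^2 - 22*z - 12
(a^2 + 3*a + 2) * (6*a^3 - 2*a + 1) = 6*a^5 + 18*a^4 + 10*a^3 - 5*a^2 - a + 2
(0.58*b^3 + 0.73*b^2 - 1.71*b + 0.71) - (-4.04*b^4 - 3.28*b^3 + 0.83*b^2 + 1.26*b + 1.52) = 4.04*b^4 + 3.86*b^3 - 0.1*b^2 - 2.97*b - 0.81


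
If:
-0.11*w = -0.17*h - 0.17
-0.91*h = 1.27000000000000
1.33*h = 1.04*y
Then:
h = -1.40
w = -0.61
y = -1.78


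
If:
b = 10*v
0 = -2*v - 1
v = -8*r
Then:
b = -5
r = 1/16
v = -1/2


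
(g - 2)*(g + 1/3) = g^2 - 5*g/3 - 2/3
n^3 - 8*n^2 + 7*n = n*(n - 7)*(n - 1)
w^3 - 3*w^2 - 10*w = w*(w - 5)*(w + 2)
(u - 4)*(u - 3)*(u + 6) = u^3 - u^2 - 30*u + 72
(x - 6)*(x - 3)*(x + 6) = x^3 - 3*x^2 - 36*x + 108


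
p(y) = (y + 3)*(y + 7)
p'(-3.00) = 4.00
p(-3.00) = 0.00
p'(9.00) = 28.00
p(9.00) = 192.00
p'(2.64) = 15.28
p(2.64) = 54.37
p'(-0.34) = 9.32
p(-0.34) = 17.72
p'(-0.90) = 8.20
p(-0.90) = 12.81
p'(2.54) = 15.08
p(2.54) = 52.85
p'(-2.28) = 5.44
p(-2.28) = 3.40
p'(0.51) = 11.02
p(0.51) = 26.36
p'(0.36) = 10.72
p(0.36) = 24.73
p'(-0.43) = 9.14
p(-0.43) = 16.88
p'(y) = 2*y + 10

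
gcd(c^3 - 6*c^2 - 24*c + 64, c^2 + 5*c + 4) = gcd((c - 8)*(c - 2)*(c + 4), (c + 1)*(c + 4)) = c + 4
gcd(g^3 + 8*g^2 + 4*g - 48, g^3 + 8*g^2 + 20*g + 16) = g + 4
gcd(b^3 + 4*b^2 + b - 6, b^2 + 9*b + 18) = b + 3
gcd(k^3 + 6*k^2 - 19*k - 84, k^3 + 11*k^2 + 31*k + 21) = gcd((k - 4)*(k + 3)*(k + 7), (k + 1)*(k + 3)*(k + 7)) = k^2 + 10*k + 21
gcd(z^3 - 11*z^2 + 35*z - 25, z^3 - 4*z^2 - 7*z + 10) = z^2 - 6*z + 5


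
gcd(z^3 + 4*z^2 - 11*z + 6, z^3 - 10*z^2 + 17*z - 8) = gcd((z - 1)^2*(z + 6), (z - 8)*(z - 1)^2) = z^2 - 2*z + 1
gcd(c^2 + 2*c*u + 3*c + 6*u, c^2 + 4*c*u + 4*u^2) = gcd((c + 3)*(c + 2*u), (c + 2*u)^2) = c + 2*u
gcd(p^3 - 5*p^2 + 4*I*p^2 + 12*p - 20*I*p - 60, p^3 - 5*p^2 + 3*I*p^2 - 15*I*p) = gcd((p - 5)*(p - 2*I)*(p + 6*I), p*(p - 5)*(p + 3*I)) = p - 5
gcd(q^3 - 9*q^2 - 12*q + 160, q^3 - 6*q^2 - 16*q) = q - 8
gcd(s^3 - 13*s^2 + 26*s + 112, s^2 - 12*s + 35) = s - 7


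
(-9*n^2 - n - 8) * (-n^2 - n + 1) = 9*n^4 + 10*n^3 + 7*n - 8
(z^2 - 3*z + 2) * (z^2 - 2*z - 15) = z^4 - 5*z^3 - 7*z^2 + 41*z - 30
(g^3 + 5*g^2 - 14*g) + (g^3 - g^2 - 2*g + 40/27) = 2*g^3 + 4*g^2 - 16*g + 40/27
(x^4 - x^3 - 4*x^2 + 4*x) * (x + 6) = x^5 + 5*x^4 - 10*x^3 - 20*x^2 + 24*x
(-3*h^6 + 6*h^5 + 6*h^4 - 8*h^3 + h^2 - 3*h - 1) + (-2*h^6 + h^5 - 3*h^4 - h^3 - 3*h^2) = -5*h^6 + 7*h^5 + 3*h^4 - 9*h^3 - 2*h^2 - 3*h - 1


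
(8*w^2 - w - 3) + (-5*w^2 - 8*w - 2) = 3*w^2 - 9*w - 5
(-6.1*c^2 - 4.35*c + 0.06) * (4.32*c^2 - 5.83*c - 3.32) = -26.352*c^4 + 16.771*c^3 + 45.8717*c^2 + 14.0922*c - 0.1992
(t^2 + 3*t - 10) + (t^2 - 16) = 2*t^2 + 3*t - 26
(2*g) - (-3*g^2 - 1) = 3*g^2 + 2*g + 1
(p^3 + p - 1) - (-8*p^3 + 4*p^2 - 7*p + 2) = 9*p^3 - 4*p^2 + 8*p - 3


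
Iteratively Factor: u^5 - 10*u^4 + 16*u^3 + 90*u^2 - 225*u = (u)*(u^4 - 10*u^3 + 16*u^2 + 90*u - 225) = u*(u - 3)*(u^3 - 7*u^2 - 5*u + 75) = u*(u - 5)*(u - 3)*(u^2 - 2*u - 15) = u*(u - 5)^2*(u - 3)*(u + 3)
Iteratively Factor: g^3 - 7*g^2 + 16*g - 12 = (g - 3)*(g^2 - 4*g + 4) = (g - 3)*(g - 2)*(g - 2)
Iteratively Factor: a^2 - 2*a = (a - 2)*(a)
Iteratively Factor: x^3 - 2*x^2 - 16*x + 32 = (x - 2)*(x^2 - 16) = (x - 2)*(x + 4)*(x - 4)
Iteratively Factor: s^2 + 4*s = (s)*(s + 4)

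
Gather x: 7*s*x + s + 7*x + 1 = s + x*(7*s + 7) + 1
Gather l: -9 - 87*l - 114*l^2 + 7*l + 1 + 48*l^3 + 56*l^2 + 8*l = 48*l^3 - 58*l^2 - 72*l - 8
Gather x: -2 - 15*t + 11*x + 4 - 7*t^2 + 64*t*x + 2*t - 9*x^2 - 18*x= -7*t^2 - 13*t - 9*x^2 + x*(64*t - 7) + 2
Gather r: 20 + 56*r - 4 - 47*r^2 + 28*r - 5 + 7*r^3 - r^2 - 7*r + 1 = 7*r^3 - 48*r^2 + 77*r + 12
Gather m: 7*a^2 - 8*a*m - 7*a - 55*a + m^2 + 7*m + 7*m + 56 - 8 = 7*a^2 - 62*a + m^2 + m*(14 - 8*a) + 48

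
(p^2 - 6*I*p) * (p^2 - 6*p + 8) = p^4 - 6*p^3 - 6*I*p^3 + 8*p^2 + 36*I*p^2 - 48*I*p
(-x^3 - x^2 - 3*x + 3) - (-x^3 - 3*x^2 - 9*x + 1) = 2*x^2 + 6*x + 2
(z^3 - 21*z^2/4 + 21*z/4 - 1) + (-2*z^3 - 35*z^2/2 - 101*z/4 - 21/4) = -z^3 - 91*z^2/4 - 20*z - 25/4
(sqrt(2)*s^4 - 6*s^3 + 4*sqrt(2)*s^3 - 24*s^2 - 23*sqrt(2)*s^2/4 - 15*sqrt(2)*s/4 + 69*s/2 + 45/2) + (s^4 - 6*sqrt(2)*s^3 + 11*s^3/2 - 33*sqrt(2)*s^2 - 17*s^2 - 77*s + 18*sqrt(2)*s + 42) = s^4 + sqrt(2)*s^4 - 2*sqrt(2)*s^3 - s^3/2 - 155*sqrt(2)*s^2/4 - 41*s^2 - 85*s/2 + 57*sqrt(2)*s/4 + 129/2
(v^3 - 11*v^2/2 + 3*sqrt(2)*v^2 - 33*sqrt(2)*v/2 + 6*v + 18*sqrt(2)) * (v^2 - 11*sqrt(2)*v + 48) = v^5 - 8*sqrt(2)*v^4 - 11*v^4/2 - 12*v^3 + 44*sqrt(2)*v^3 + 99*v^2 + 96*sqrt(2)*v^2 - 792*sqrt(2)*v - 108*v + 864*sqrt(2)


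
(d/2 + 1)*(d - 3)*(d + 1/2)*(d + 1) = d^4/2 + d^3/4 - 7*d^2/2 - 19*d/4 - 3/2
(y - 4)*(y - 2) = y^2 - 6*y + 8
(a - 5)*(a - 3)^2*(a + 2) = a^4 - 9*a^3 + 17*a^2 + 33*a - 90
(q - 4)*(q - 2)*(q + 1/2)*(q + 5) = q^4 - q^3/2 - 45*q^2/2 + 29*q + 20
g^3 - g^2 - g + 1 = (g - 1)^2*(g + 1)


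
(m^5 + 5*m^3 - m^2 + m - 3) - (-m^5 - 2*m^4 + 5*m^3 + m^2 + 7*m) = 2*m^5 + 2*m^4 - 2*m^2 - 6*m - 3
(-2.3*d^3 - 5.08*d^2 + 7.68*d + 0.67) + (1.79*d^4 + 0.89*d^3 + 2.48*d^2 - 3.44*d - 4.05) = 1.79*d^4 - 1.41*d^3 - 2.6*d^2 + 4.24*d - 3.38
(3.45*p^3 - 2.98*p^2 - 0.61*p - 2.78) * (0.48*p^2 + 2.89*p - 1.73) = 1.656*p^5 + 8.5401*p^4 - 14.8735*p^3 + 2.0581*p^2 - 6.9789*p + 4.8094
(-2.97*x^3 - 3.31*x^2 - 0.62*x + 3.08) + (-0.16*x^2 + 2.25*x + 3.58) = -2.97*x^3 - 3.47*x^2 + 1.63*x + 6.66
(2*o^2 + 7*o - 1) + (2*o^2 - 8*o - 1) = 4*o^2 - o - 2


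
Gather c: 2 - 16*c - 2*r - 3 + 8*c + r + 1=-8*c - r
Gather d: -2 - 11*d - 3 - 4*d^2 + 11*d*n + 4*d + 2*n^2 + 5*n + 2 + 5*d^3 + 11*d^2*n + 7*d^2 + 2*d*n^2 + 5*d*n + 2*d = 5*d^3 + d^2*(11*n + 3) + d*(2*n^2 + 16*n - 5) + 2*n^2 + 5*n - 3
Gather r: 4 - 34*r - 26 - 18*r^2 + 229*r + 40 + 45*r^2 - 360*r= 27*r^2 - 165*r + 18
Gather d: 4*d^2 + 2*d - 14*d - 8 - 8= 4*d^2 - 12*d - 16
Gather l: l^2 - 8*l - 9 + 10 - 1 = l^2 - 8*l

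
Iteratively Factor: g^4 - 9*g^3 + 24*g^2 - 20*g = (g - 2)*(g^3 - 7*g^2 + 10*g) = (g - 5)*(g - 2)*(g^2 - 2*g) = (g - 5)*(g - 2)^2*(g)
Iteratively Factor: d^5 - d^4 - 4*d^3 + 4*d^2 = (d - 2)*(d^4 + d^3 - 2*d^2) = d*(d - 2)*(d^3 + d^2 - 2*d) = d^2*(d - 2)*(d^2 + d - 2) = d^2*(d - 2)*(d + 2)*(d - 1)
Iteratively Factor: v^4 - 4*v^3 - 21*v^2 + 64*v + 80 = (v - 4)*(v^3 - 21*v - 20) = (v - 5)*(v - 4)*(v^2 + 5*v + 4) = (v - 5)*(v - 4)*(v + 4)*(v + 1)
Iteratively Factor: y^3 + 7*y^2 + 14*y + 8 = (y + 2)*(y^2 + 5*y + 4) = (y + 2)*(y + 4)*(y + 1)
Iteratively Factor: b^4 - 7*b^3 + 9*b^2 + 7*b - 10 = (b + 1)*(b^3 - 8*b^2 + 17*b - 10) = (b - 5)*(b + 1)*(b^2 - 3*b + 2) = (b - 5)*(b - 1)*(b + 1)*(b - 2)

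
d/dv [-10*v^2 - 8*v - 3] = -20*v - 8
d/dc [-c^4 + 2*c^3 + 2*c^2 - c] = -4*c^3 + 6*c^2 + 4*c - 1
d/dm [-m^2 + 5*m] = 5 - 2*m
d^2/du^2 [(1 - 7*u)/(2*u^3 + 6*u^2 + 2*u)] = (-21*u^5 - 57*u^4 - 32*u^3 + 30*u^2 + 9*u + 1)/(u^3*(u^6 + 9*u^5 + 30*u^4 + 45*u^3 + 30*u^2 + 9*u + 1))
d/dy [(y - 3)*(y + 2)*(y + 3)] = 3*y^2 + 4*y - 9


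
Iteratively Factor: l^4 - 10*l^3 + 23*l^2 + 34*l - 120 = (l - 3)*(l^3 - 7*l^2 + 2*l + 40) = (l - 3)*(l + 2)*(l^2 - 9*l + 20) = (l - 5)*(l - 3)*(l + 2)*(l - 4)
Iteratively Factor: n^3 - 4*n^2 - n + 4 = (n + 1)*(n^2 - 5*n + 4) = (n - 1)*(n + 1)*(n - 4)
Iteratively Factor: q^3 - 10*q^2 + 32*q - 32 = (q - 4)*(q^2 - 6*q + 8) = (q - 4)*(q - 2)*(q - 4)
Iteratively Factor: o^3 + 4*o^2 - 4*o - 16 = (o + 2)*(o^2 + 2*o - 8) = (o + 2)*(o + 4)*(o - 2)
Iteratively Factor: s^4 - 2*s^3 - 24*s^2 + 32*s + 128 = (s + 2)*(s^3 - 4*s^2 - 16*s + 64) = (s - 4)*(s + 2)*(s^2 - 16) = (s - 4)^2*(s + 2)*(s + 4)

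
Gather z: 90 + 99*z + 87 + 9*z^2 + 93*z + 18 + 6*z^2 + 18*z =15*z^2 + 210*z + 195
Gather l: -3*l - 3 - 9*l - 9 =-12*l - 12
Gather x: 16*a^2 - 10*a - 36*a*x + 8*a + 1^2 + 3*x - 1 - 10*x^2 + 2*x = 16*a^2 - 2*a - 10*x^2 + x*(5 - 36*a)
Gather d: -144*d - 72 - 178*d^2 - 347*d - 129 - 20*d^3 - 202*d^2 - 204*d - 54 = -20*d^3 - 380*d^2 - 695*d - 255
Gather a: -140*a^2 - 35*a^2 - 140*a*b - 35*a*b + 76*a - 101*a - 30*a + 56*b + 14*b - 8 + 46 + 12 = -175*a^2 + a*(-175*b - 55) + 70*b + 50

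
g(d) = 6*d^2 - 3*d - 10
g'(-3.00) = -39.00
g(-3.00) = 53.00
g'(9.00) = 105.00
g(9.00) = 449.00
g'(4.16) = 46.92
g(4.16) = 81.35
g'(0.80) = 6.60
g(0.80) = -8.56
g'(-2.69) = -35.28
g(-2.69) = 41.49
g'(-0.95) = -14.40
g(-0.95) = -1.74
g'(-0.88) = -13.56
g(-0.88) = -2.71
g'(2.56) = 27.72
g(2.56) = 21.64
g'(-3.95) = -50.40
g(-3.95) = 95.46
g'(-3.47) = -44.64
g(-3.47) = 72.66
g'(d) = 12*d - 3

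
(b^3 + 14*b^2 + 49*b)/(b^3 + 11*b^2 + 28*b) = (b + 7)/(b + 4)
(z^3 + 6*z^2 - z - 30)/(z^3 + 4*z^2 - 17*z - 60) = (z - 2)/(z - 4)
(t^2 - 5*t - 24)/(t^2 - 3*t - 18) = (t - 8)/(t - 6)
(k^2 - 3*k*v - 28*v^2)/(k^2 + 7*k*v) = (k^2 - 3*k*v - 28*v^2)/(k*(k + 7*v))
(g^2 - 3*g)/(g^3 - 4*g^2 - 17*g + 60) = g/(g^2 - g - 20)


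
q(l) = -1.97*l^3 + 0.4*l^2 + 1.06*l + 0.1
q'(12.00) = -840.38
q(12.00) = -3333.74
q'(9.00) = -470.45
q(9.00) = -1394.09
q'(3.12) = -53.97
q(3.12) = -52.53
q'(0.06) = 1.09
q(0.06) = 0.16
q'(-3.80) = -87.32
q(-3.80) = 109.95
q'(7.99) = -369.84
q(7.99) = -970.76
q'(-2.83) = -48.54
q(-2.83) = 44.95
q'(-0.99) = -5.52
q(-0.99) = 1.35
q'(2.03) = -21.67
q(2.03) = -12.58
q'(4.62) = -121.39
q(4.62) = -180.73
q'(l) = -5.91*l^2 + 0.8*l + 1.06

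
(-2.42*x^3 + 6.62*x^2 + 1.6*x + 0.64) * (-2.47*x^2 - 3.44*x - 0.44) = 5.9774*x^5 - 8.0266*x^4 - 25.66*x^3 - 9.9976*x^2 - 2.9056*x - 0.2816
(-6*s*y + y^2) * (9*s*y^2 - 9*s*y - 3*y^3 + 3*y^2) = -54*s^2*y^3 + 54*s^2*y^2 + 27*s*y^4 - 27*s*y^3 - 3*y^5 + 3*y^4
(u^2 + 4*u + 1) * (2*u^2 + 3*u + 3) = 2*u^4 + 11*u^3 + 17*u^2 + 15*u + 3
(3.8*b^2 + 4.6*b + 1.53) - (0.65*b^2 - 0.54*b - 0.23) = 3.15*b^2 + 5.14*b + 1.76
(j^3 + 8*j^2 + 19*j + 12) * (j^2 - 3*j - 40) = j^5 + 5*j^4 - 45*j^3 - 365*j^2 - 796*j - 480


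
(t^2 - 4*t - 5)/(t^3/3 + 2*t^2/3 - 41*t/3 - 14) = 3*(t - 5)/(t^2 + t - 42)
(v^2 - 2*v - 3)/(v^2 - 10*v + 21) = (v + 1)/(v - 7)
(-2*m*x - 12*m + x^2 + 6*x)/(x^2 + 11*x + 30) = (-2*m + x)/(x + 5)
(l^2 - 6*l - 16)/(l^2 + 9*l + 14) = (l - 8)/(l + 7)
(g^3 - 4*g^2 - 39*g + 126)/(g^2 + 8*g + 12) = (g^2 - 10*g + 21)/(g + 2)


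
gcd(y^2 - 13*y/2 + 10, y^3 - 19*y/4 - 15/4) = y - 5/2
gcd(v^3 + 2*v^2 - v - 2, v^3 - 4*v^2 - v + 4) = v^2 - 1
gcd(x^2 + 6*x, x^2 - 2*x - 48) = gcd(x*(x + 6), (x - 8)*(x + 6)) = x + 6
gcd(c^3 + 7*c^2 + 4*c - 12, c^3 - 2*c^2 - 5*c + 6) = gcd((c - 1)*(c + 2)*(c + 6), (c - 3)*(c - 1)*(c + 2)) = c^2 + c - 2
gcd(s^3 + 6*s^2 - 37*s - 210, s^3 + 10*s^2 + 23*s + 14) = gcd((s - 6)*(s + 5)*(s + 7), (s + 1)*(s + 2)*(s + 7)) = s + 7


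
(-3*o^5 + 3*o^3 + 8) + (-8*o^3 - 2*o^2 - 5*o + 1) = -3*o^5 - 5*o^3 - 2*o^2 - 5*o + 9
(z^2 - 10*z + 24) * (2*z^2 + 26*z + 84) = 2*z^4 + 6*z^3 - 128*z^2 - 216*z + 2016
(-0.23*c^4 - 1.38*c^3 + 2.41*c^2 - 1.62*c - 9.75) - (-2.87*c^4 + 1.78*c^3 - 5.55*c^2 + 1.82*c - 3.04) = 2.64*c^4 - 3.16*c^3 + 7.96*c^2 - 3.44*c - 6.71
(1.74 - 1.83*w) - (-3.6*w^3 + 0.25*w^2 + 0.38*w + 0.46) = 3.6*w^3 - 0.25*w^2 - 2.21*w + 1.28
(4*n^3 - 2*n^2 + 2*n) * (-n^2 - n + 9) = -4*n^5 - 2*n^4 + 36*n^3 - 20*n^2 + 18*n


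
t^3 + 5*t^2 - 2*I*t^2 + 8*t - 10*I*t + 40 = (t + 5)*(t - 4*I)*(t + 2*I)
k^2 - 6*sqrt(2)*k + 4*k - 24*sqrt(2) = (k + 4)*(k - 6*sqrt(2))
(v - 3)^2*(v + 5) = v^3 - v^2 - 21*v + 45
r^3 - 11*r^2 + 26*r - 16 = (r - 8)*(r - 2)*(r - 1)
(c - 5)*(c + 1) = c^2 - 4*c - 5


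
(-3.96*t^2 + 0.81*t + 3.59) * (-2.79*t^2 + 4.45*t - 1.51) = 11.0484*t^4 - 19.8819*t^3 - 0.432*t^2 + 14.7524*t - 5.4209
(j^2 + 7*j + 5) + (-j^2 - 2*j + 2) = 5*j + 7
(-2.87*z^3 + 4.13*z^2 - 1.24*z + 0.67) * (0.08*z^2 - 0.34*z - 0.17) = -0.2296*z^5 + 1.3062*z^4 - 1.0155*z^3 - 0.2269*z^2 - 0.017*z - 0.1139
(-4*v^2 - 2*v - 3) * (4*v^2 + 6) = -16*v^4 - 8*v^3 - 36*v^2 - 12*v - 18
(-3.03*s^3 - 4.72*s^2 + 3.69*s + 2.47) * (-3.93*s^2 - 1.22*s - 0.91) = 11.9079*s^5 + 22.2462*s^4 - 5.986*s^3 - 9.9137*s^2 - 6.3713*s - 2.2477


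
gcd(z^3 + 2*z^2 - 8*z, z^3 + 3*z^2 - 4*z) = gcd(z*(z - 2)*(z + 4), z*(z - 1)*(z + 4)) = z^2 + 4*z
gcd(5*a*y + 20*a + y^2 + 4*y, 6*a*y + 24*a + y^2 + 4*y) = y + 4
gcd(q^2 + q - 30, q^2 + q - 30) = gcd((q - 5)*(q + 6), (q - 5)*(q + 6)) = q^2 + q - 30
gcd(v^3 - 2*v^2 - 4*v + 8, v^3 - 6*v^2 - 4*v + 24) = v^2 - 4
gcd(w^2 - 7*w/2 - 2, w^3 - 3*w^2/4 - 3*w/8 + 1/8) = w + 1/2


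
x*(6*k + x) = 6*k*x + x^2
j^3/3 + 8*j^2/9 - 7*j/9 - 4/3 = (j/3 + 1)*(j - 4/3)*(j + 1)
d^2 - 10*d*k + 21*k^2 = (d - 7*k)*(d - 3*k)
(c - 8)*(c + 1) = c^2 - 7*c - 8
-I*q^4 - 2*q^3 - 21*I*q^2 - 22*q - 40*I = (q - 5*I)*(q - 2*I)*(q + 4*I)*(-I*q + 1)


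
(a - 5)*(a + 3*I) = a^2 - 5*a + 3*I*a - 15*I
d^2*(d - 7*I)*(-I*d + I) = -I*d^4 - 7*d^3 + I*d^3 + 7*d^2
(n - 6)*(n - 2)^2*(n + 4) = n^4 - 6*n^3 - 12*n^2 + 88*n - 96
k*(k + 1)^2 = k^3 + 2*k^2 + k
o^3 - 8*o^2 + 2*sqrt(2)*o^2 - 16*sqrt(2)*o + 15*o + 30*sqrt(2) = (o - 5)*(o - 3)*(o + 2*sqrt(2))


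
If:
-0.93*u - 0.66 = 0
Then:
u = -0.71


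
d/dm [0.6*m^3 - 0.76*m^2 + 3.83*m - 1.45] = 1.8*m^2 - 1.52*m + 3.83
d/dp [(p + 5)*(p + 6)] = 2*p + 11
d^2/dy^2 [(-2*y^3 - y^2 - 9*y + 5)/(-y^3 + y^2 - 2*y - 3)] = 2*(3*y^6 + 15*y^5 - 99*y^4 + 26*y^3 - 162*y^2 + 210*y - 80)/(y^9 - 3*y^8 + 9*y^7 - 4*y^6 + 33*y^4 - y^3 + 9*y^2 + 54*y + 27)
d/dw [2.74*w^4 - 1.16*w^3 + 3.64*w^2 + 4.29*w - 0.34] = 10.96*w^3 - 3.48*w^2 + 7.28*w + 4.29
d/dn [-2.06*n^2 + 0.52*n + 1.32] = 0.52 - 4.12*n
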